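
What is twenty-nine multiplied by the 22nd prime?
Convert twenty-nine (English words) → 29 (decimal)
Convert the 22nd prime (prime index) → 79 (decimal)
Compute 29 × 79 = 2291
2291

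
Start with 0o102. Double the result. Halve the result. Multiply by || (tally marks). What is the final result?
Convert 0o102 (octal) → 1×64 + 2 = 66 (decimal)
Start: 66
66 × 2 = 132
132 ÷ 2 = 66
Convert || (tally marks) → 2 (decimal)
66 × 2 = 132
132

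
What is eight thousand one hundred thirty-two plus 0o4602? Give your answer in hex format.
Convert eight thousand one hundred thirty-two (English words) → 8×1000 + 1×100 + 32 = 8132 (decimal)
Convert 0o4602 (octal) → 4×512 + 6×64 + 2 = 2434 (decimal)
Compute 8132 + 2434 = 10566
Convert 10566 (decimal) → 10566 = 2×4096 + 9×256 + 4×16 + 6 → 0x2946 (hexadecimal)
0x2946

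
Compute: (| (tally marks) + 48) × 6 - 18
Convert | (tally marks) → 1 (decimal)
Expression in decimal: (1 + 48) × 6 - 18
Parentheses first: 1 + 48 = 49
Multiply: 49 × 6 = 294
Subtract: 294 - 18 = 276
276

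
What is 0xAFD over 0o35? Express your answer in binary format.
Convert 0xAFD (hexadecimal) → 10×256 + 15×16 + 13 = 2813 (decimal)
Convert 0o35 (octal) → 3×8 + 5 = 29 (decimal)
Compute 2813 ÷ 29 = 97
Convert 97 (decimal) → 97 = 64 + 32 + 1 → 0b1100001 (binary)
0b1100001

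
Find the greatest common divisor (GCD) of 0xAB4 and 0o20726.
Convert 0xAB4 (hexadecimal) → 10×256 + 11×16 + 4 = 2740 (decimal)
Convert 0o20726 (octal) → 2×4096 + 7×64 + 2×8 + 6 = 8662 (decimal)
Compute gcd(2740, 8662) = 2
2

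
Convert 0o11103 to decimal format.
Convert 0o11103 (octal) → 1×4096 + 1×512 + 1×64 + 3 = 4675 (decimal)
4675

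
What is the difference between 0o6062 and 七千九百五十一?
Convert 0o6062 (octal) → 6×512 + 6×8 + 2 = 3122 (decimal)
Convert 七千九百五十一 (Chinese numeral) → 7×1000 + 9×100 + 5×10 + 1 = 7951 (decimal)
Difference: |3122 - 7951| = 4829
4829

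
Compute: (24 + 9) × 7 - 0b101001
Convert 0b101001 (binary) → 32 + 8 + 1 = 41 (decimal)
Expression in decimal: (24 + 9) × 7 - 41
Parentheses first: 24 + 9 = 33
Multiply: 33 × 7 = 231
Subtract: 231 - 41 = 190
190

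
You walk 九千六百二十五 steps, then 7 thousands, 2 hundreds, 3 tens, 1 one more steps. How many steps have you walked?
Convert 九千六百二十五 (Chinese numeral) → 9×1000 + 6×100 + 2×10 + 5 = 9625 (decimal)
Convert 7 thousands, 2 hundreds, 3 tens, 1 one (place-value notation) → 7×1000 + 2×100 + 3×10 + 1 = 7231 (decimal)
Compute 9625 + 7231 = 16856
16856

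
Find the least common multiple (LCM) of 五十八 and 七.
Convert 五十八 (Chinese numeral) → 5×10 + 8 = 58 (decimal)
Convert 七 (Chinese numeral) → 7 (decimal)
Compute lcm(58, 7) = 406
406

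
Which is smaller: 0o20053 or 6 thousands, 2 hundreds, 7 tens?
Convert 0o20053 (octal) → 2×4096 + 5×8 + 3 = 8235 (decimal)
Convert 6 thousands, 2 hundreds, 7 tens (place-value notation) → 6×1000 + 2×100 + 7×10 = 6270 (decimal)
Compare 8235 vs 6270: smaller = 6270
6270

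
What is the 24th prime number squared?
The 24th prime number = 89
Compute 89² = 89 × 89 = 7921
7921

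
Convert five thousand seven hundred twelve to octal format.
Convert five thousand seven hundred twelve (English words) → 5×1000 + 7×100 + 12 = 5712 (decimal)
Convert 5712 (decimal) → 5712 = 1×4096 + 3×512 + 1×64 + 2×8 → 0o13120 (octal)
0o13120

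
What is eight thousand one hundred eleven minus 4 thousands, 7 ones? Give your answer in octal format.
Convert eight thousand one hundred eleven (English words) → 8×1000 + 1×100 + 11 = 8111 (decimal)
Convert 4 thousands, 7 ones (place-value notation) → 4×1000 + 7 = 4007 (decimal)
Compute 8111 - 4007 = 4104
Convert 4104 (decimal) → 4104 = 1×4096 + 1×8 → 0o10010 (octal)
0o10010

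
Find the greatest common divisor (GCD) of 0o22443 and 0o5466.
Convert 0o22443 (octal) → 2×4096 + 2×512 + 4×64 + 4×8 + 3 = 9507 (decimal)
Convert 0o5466 (octal) → 5×512 + 4×64 + 6×8 + 6 = 2870 (decimal)
Compute gcd(9507, 2870) = 1
1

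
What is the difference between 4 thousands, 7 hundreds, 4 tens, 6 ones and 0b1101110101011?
Convert 4 thousands, 7 hundreds, 4 tens, 6 ones (place-value notation) → 4×1000 + 7×100 + 4×10 + 6 = 4746 (decimal)
Convert 0b1101110101011 (binary) → 4096 + 2048 + 512 + 256 + 128 + 32 + 8 + 2 + 1 = 7083 (decimal)
Difference: |4746 - 7083| = 2337
2337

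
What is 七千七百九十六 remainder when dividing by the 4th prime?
Convert 七千七百九十六 (Chinese numeral) → 7×1000 + 7×100 + 9×10 + 6 = 7796 (decimal)
Convert the 4th prime (prime index) → 7 (decimal)
Compute 7796 mod 7 = 5
5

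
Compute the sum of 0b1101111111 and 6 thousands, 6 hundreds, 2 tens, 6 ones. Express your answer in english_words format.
Convert 0b1101111111 (binary) → 512 + 256 + 64 + 32 + 16 + 8 + 4 + 2 + 1 = 895 (decimal)
Convert 6 thousands, 6 hundreds, 2 tens, 6 ones (place-value notation) → 6×1000 + 6×100 + 2×10 + 6 = 6626 (decimal)
Compute 895 + 6626 = 7521
Convert 7521 (decimal) → 7521 = 7×1000 + 5×100 + 21 → seven thousand five hundred twenty-one (English words)
seven thousand five hundred twenty-one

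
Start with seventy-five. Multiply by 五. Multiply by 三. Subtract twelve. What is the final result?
Convert seventy-five (English words) → 75 (decimal)
Start: 75
Convert 五 (Chinese numeral) → 5 (decimal)
75 × 5 = 375
Convert 三 (Chinese numeral) → 3 (decimal)
375 × 3 = 1125
Convert twelve (English words) → 12 (decimal)
1125 - 12 = 1113
1113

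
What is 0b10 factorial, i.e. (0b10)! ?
Convert 0b10 (binary) → 2 (decimal)
Compute 2! = 2
2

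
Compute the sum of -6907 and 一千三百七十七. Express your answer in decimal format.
Convert 一千三百七十七 (Chinese numeral) → 1×1000 + 3×100 + 7×10 + 7 = 1377 (decimal)
Compute -6907 + 1377 = -5530
-5530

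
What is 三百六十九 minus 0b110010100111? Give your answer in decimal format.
Convert 三百六十九 (Chinese numeral) → 3×100 + 6×10 + 9 = 369 (decimal)
Convert 0b110010100111 (binary) → 2048 + 1024 + 128 + 32 + 4 + 2 + 1 = 3239 (decimal)
Compute 369 - 3239 = -2870
-2870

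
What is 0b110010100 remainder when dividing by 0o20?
Convert 0b110010100 (binary) → 256 + 128 + 16 + 4 = 404 (decimal)
Convert 0o20 (octal) → 2×8 = 16 (decimal)
Compute 404 mod 16 = 4
4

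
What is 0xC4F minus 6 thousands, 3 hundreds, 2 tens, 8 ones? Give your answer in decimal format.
Convert 0xC4F (hexadecimal) → 12×256 + 4×16 + 15 = 3151 (decimal)
Convert 6 thousands, 3 hundreds, 2 tens, 8 ones (place-value notation) → 6×1000 + 3×100 + 2×10 + 8 = 6328 (decimal)
Compute 3151 - 6328 = -3177
-3177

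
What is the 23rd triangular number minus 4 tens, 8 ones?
The 23rd triangular number = 23×24/2 = 276
Convert 4 tens, 8 ones (place-value notation) → 4×10 + 8 = 48 (decimal)
Compute 276 - 48 = 228
228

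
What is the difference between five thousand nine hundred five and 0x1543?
Convert five thousand nine hundred five (English words) → 5×1000 + 9×100 + 5 = 5905 (decimal)
Convert 0x1543 (hexadecimal) → 1×4096 + 5×256 + 4×16 + 3 = 5443 (decimal)
Difference: |5905 - 5443| = 462
462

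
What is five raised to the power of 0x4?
Convert five (English words) → 5 (decimal)
Convert 0x4 (hexadecimal) → 4 (decimal)
Compute 5 ^ 4 = 625
625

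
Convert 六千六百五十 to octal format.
Convert 六千六百五十 (Chinese numeral) → 6×1000 + 6×100 + 5×10 = 6650 (decimal)
Convert 6650 (decimal) → 6650 = 1×4096 + 4×512 + 7×64 + 7×8 + 2 → 0o14772 (octal)
0o14772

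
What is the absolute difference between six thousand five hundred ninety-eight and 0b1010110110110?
Convert six thousand five hundred ninety-eight (English words) → 6×1000 + 5×100 + 98 = 6598 (decimal)
Convert 0b1010110110110 (binary) → 4096 + 1024 + 256 + 128 + 32 + 16 + 4 + 2 = 5558 (decimal)
Compute |6598 - 5558| = 1040
1040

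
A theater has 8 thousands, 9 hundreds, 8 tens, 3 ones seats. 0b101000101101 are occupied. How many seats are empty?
Convert 8 thousands, 9 hundreds, 8 tens, 3 ones (place-value notation) → 8×1000 + 9×100 + 8×10 + 3 = 8983 (decimal)
Convert 0b101000101101 (binary) → 2048 + 512 + 32 + 8 + 4 + 1 = 2605 (decimal)
Compute 8983 - 2605 = 6378
6378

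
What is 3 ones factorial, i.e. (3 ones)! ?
Convert 3 ones (place-value notation) → 3 (decimal)
Compute 3! = 6
6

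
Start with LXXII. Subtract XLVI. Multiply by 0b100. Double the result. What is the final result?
Convert LXXII (Roman numeral) → 50 + 10 + 10 + 1 + 1 = 72 (decimal)
Start: 72
Convert XLVI (Roman numeral) → 40 + 5 + 1 = 46 (decimal)
72 - 46 = 26
Convert 0b100 (binary) → 4 (decimal)
26 × 4 = 104
104 × 2 = 208
208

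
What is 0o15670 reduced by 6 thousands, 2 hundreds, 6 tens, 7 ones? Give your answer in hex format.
Convert 0o15670 (octal) → 1×4096 + 5×512 + 6×64 + 7×8 = 7096 (decimal)
Convert 6 thousands, 2 hundreds, 6 tens, 7 ones (place-value notation) → 6×1000 + 2×100 + 6×10 + 7 = 6267 (decimal)
Compute 7096 - 6267 = 829
Convert 829 (decimal) → 829 = 3×256 + 3×16 + 13 → 0x33D (hexadecimal)
0x33D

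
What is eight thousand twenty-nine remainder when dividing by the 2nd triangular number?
Convert eight thousand twenty-nine (English words) → 8×1000 + 29 = 8029 (decimal)
Convert the 2nd triangular number (triangular index) → 2×3/2 = 3 (decimal)
Compute 8029 mod 3 = 1
1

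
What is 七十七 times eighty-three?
Convert 七十七 (Chinese numeral) → 7×10 + 7 = 77 (decimal)
Convert eighty-three (English words) → 83 (decimal)
Compute 77 × 83 = 6391
6391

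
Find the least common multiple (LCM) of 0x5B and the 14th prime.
Convert 0x5B (hexadecimal) → 5×16 + 11 = 91 (decimal)
Convert the 14th prime (prime index) → 43 (decimal)
Compute lcm(91, 43) = 3913
3913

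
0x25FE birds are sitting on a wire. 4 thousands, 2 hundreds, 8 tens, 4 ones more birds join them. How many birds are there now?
Convert 0x25FE (hexadecimal) → 2×4096 + 5×256 + 15×16 + 14 = 9726 (decimal)
Convert 4 thousands, 2 hundreds, 8 tens, 4 ones (place-value notation) → 4×1000 + 2×100 + 8×10 + 4 = 4284 (decimal)
Compute 9726 + 4284 = 14010
14010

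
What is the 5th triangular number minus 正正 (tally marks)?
The 5th triangular number = 5×6/2 = 15
Convert 正正 (tally marks) → 5 + 5 = 10 (decimal)
Compute 15 - 10 = 5
5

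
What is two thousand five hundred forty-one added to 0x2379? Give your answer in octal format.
Convert two thousand five hundred forty-one (English words) → 2×1000 + 5×100 + 41 = 2541 (decimal)
Convert 0x2379 (hexadecimal) → 2×4096 + 3×256 + 7×16 + 9 = 9081 (decimal)
Compute 2541 + 9081 = 11622
Convert 11622 (decimal) → 11622 = 2×4096 + 6×512 + 5×64 + 4×8 + 6 → 0o26546 (octal)
0o26546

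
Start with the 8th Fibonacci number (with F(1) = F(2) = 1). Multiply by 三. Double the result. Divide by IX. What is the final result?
Convert the 8th Fibonacci number (with F(1) = F(2) = 1) (Fibonacci index) → 1, 1, 2, 3, 5, 8, 13, 21 → 21 (decimal)
Start: 21
Convert 三 (Chinese numeral) → 3 (decimal)
21 × 3 = 63
63 × 2 = 126
Convert IX (Roman numeral) → 9 (decimal)
126 ÷ 9 = 14
14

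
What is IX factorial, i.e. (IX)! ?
Convert IX (Roman numeral) → 9 (decimal)
Compute 9! = 362880
362880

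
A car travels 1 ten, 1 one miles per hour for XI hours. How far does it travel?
Convert 1 ten, 1 one (place-value notation) → 1×10 + 1 = 11 (decimal)
Convert XI (Roman numeral) → 10 + 1 = 11 (decimal)
Compute 11 × 11 = 121
121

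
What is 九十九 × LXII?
Convert 九十九 (Chinese numeral) → 9×10 + 9 = 99 (decimal)
Convert LXII (Roman numeral) → 50 + 10 + 1 + 1 = 62 (decimal)
Compute 99 × 62 = 6138
6138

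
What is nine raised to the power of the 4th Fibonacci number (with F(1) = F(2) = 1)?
Convert nine (English words) → 9 (decimal)
Convert the 4th Fibonacci number (with F(1) = F(2) = 1) (Fibonacci index) → 1, 1, 2, 3 → 3 (decimal)
Compute 9 ^ 3 = 729
729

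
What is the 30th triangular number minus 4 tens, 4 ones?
The 30th triangular number = 30×31/2 = 465
Convert 4 tens, 4 ones (place-value notation) → 4×10 + 4 = 44 (decimal)
Compute 465 - 44 = 421
421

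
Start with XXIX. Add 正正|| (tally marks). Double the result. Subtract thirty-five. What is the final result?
Convert XXIX (Roman numeral) → 10 + 10 + 9 = 29 (decimal)
Start: 29
Convert 正正|| (tally marks) → 5 + 5 + 2 = 12 (decimal)
29 + 12 = 41
41 × 2 = 82
Convert thirty-five (English words) → 35 (decimal)
82 - 35 = 47
47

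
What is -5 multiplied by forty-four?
Convert forty-four (English words) → 44 (decimal)
Compute -5 × 44 = -220
-220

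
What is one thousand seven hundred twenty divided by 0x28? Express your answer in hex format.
Convert one thousand seven hundred twenty (English words) → 1×1000 + 7×100 + 20 = 1720 (decimal)
Convert 0x28 (hexadecimal) → 2×16 + 8 = 40 (decimal)
Compute 1720 ÷ 40 = 43
Convert 43 (decimal) → 43 = 2×16 + 11 → 0x2B (hexadecimal)
0x2B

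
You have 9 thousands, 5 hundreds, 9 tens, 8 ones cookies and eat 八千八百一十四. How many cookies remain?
Convert 9 thousands, 5 hundreds, 9 tens, 8 ones (place-value notation) → 9×1000 + 5×100 + 9×10 + 8 = 9598 (decimal)
Convert 八千八百一十四 (Chinese numeral) → 8×1000 + 8×100 + 1×10 + 4 = 8814 (decimal)
Compute 9598 - 8814 = 784
784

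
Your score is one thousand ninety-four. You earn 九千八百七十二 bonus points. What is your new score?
Convert one thousand ninety-four (English words) → 1×1000 + 94 = 1094 (decimal)
Convert 九千八百七十二 (Chinese numeral) → 9×1000 + 8×100 + 7×10 + 2 = 9872 (decimal)
Compute 1094 + 9872 = 10966
10966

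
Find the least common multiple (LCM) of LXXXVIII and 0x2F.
Convert LXXXVIII (Roman numeral) → 50 + 10 + 10 + 10 + 5 + 1 + 1 + 1 = 88 (decimal)
Convert 0x2F (hexadecimal) → 2×16 + 15 = 47 (decimal)
Compute lcm(88, 47) = 4136
4136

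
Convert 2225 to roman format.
Convert 2225 (decimal) → 2225 = 1000 + 1000 + 100 + 100 + 10 + 10 + 5 → MMCCXXV (Roman numeral)
MMCCXXV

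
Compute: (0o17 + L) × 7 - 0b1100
Convert 0o17 (octal) → 1×8 + 7 = 15 (decimal)
Convert L (Roman numeral) → 50 (decimal)
Convert 0b1100 (binary) → 8 + 4 = 12 (decimal)
Expression in decimal: (15 + 50) × 7 - 12
Parentheses first: 15 + 50 = 65
Multiply: 65 × 7 = 455
Subtract: 455 - 12 = 443
443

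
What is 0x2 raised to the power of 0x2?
Convert 0x2 (hexadecimal) → 2 (decimal)
Convert 0x2 (hexadecimal) → 2 (decimal)
Compute 2 ^ 2 = 4
4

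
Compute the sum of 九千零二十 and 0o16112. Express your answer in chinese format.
Convert 九千零二十 (Chinese numeral) → 9×1000 + 2×10 = 9020 (decimal)
Convert 0o16112 (octal) → 1×4096 + 6×512 + 1×64 + 1×8 + 2 = 7242 (decimal)
Compute 9020 + 7242 = 16262
Convert 16262 (decimal) → 16262 = 1×10000 + 6×1000 + 2×100 + 6×10 + 2 → 一万六千二百六十二 (Chinese numeral)
一万六千二百六十二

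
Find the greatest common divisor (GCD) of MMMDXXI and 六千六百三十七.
Convert MMMDXXI (Roman numeral) → 1000 + 1000 + 1000 + 500 + 10 + 10 + 1 = 3521 (decimal)
Convert 六千六百三十七 (Chinese numeral) → 6×1000 + 6×100 + 3×10 + 7 = 6637 (decimal)
Compute gcd(3521, 6637) = 1
1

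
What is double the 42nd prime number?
The 42nd prime number = 181
Compute 181 × 2 = 362
362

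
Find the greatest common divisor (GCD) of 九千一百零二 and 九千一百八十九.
Convert 九千一百零二 (Chinese numeral) → 9×1000 + 1×100 + 2 = 9102 (decimal)
Convert 九千一百八十九 (Chinese numeral) → 9×1000 + 1×100 + 8×10 + 9 = 9189 (decimal)
Compute gcd(9102, 9189) = 3
3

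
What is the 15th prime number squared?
The 15th prime number = 47
Compute 47² = 47 × 47 = 2209
2209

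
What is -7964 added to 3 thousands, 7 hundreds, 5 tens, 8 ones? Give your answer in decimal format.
Convert 3 thousands, 7 hundreds, 5 tens, 8 ones (place-value notation) → 3×1000 + 7×100 + 5×10 + 8 = 3758 (decimal)
Compute -7964 + 3758 = -4206
-4206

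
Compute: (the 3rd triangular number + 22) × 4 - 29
Convert the 3rd triangular number (triangular index) → 3×4/2 = 6 (decimal)
Expression in decimal: (6 + 22) × 4 - 29
Parentheses first: 6 + 22 = 28
Multiply: 28 × 4 = 112
Subtract: 112 - 29 = 83
83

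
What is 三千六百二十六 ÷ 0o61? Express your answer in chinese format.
Convert 三千六百二十六 (Chinese numeral) → 3×1000 + 6×100 + 2×10 + 6 = 3626 (decimal)
Convert 0o61 (octal) → 6×8 + 1 = 49 (decimal)
Compute 3626 ÷ 49 = 74
Convert 74 (decimal) → 74 = 7×10 + 4 → 七十四 (Chinese numeral)
七十四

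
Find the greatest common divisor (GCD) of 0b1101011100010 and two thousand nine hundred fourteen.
Convert 0b1101011100010 (binary) → 4096 + 2048 + 512 + 128 + 64 + 32 + 2 = 6882 (decimal)
Convert two thousand nine hundred fourteen (English words) → 2×1000 + 9×100 + 14 = 2914 (decimal)
Compute gcd(6882, 2914) = 62
62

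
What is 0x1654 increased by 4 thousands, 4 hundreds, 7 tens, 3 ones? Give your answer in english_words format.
Convert 0x1654 (hexadecimal) → 1×4096 + 6×256 + 5×16 + 4 = 5716 (decimal)
Convert 4 thousands, 4 hundreds, 7 tens, 3 ones (place-value notation) → 4×1000 + 4×100 + 7×10 + 3 = 4473 (decimal)
Compute 5716 + 4473 = 10189
Convert 10189 (decimal) → 10189 = 10×1000 + 1×100 + 89 → ten thousand one hundred eighty-nine (English words)
ten thousand one hundred eighty-nine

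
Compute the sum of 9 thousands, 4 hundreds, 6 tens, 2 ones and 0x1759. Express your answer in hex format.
Convert 9 thousands, 4 hundreds, 6 tens, 2 ones (place-value notation) → 9×1000 + 4×100 + 6×10 + 2 = 9462 (decimal)
Convert 0x1759 (hexadecimal) → 1×4096 + 7×256 + 5×16 + 9 = 5977 (decimal)
Compute 9462 + 5977 = 15439
Convert 15439 (decimal) → 15439 = 3×4096 + 12×256 + 4×16 + 15 → 0x3C4F (hexadecimal)
0x3C4F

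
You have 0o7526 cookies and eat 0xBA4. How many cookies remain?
Convert 0o7526 (octal) → 7×512 + 5×64 + 2×8 + 6 = 3926 (decimal)
Convert 0xBA4 (hexadecimal) → 11×256 + 10×16 + 4 = 2980 (decimal)
Compute 3926 - 2980 = 946
946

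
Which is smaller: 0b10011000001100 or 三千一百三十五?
Convert 0b10011000001100 (binary) → 8192 + 1024 + 512 + 8 + 4 = 9740 (decimal)
Convert 三千一百三十五 (Chinese numeral) → 3×1000 + 1×100 + 3×10 + 5 = 3135 (decimal)
Compare 9740 vs 3135: smaller = 3135
3135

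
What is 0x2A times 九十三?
Convert 0x2A (hexadecimal) → 2×16 + 10 = 42 (decimal)
Convert 九十三 (Chinese numeral) → 9×10 + 3 = 93 (decimal)
Compute 42 × 93 = 3906
3906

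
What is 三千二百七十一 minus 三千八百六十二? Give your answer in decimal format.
Convert 三千二百七十一 (Chinese numeral) → 3×1000 + 2×100 + 7×10 + 1 = 3271 (decimal)
Convert 三千八百六十二 (Chinese numeral) → 3×1000 + 8×100 + 6×10 + 2 = 3862 (decimal)
Compute 3271 - 3862 = -591
-591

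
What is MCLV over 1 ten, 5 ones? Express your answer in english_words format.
Convert MCLV (Roman numeral) → 1000 + 100 + 50 + 5 = 1155 (decimal)
Convert 1 ten, 5 ones (place-value notation) → 1×10 + 5 = 15 (decimal)
Compute 1155 ÷ 15 = 77
Convert 77 (decimal) → seventy-seven (English words)
seventy-seven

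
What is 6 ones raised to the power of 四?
Convert 6 ones (place-value notation) → 6 (decimal)
Convert 四 (Chinese numeral) → 4 (decimal)
Compute 6 ^ 4 = 1296
1296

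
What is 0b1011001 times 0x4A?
Convert 0b1011001 (binary) → 64 + 16 + 8 + 1 = 89 (decimal)
Convert 0x4A (hexadecimal) → 4×16 + 10 = 74 (decimal)
Compute 89 × 74 = 6586
6586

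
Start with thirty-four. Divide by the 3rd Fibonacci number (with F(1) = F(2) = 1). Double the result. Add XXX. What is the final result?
Convert thirty-four (English words) → 34 (decimal)
Start: 34
Convert the 3rd Fibonacci number (with F(1) = F(2) = 1) (Fibonacci index) → 1, 1, 2 → 2 (decimal)
34 ÷ 2 = 17
17 × 2 = 34
Convert XXX (Roman numeral) → 10 + 10 + 10 = 30 (decimal)
34 + 30 = 64
64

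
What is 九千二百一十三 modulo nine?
Convert 九千二百一十三 (Chinese numeral) → 9×1000 + 2×100 + 1×10 + 3 = 9213 (decimal)
Convert nine (English words) → 9 (decimal)
Compute 9213 mod 9 = 6
6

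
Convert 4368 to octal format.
Convert 4368 (decimal) → 4368 = 1×4096 + 4×64 + 2×8 → 0o10420 (octal)
0o10420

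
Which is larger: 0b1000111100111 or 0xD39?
Convert 0b1000111100111 (binary) → 4096 + 256 + 128 + 64 + 32 + 4 + 2 + 1 = 4583 (decimal)
Convert 0xD39 (hexadecimal) → 13×256 + 3×16 + 9 = 3385 (decimal)
Compare 4583 vs 3385: larger = 4583
4583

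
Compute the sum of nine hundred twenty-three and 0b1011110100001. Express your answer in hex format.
Convert nine hundred twenty-three (English words) → 9×100 + 23 = 923 (decimal)
Convert 0b1011110100001 (binary) → 4096 + 1024 + 512 + 256 + 128 + 32 + 1 = 6049 (decimal)
Compute 923 + 6049 = 6972
Convert 6972 (decimal) → 6972 = 1×4096 + 11×256 + 3×16 + 12 → 0x1B3C (hexadecimal)
0x1B3C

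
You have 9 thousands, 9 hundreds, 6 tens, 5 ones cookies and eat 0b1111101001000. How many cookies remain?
Convert 9 thousands, 9 hundreds, 6 tens, 5 ones (place-value notation) → 9×1000 + 9×100 + 6×10 + 5 = 9965 (decimal)
Convert 0b1111101001000 (binary) → 4096 + 2048 + 1024 + 512 + 256 + 64 + 8 = 8008 (decimal)
Compute 9965 - 8008 = 1957
1957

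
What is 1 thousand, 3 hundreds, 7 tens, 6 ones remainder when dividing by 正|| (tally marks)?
Convert 1 thousand, 3 hundreds, 7 tens, 6 ones (place-value notation) → 1×1000 + 3×100 + 7×10 + 6 = 1376 (decimal)
Convert 正|| (tally marks) → 5 + 2 = 7 (decimal)
Compute 1376 mod 7 = 4
4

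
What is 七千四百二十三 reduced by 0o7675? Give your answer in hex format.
Convert 七千四百二十三 (Chinese numeral) → 7×1000 + 4×100 + 2×10 + 3 = 7423 (decimal)
Convert 0o7675 (octal) → 7×512 + 6×64 + 7×8 + 5 = 4029 (decimal)
Compute 7423 - 4029 = 3394
Convert 3394 (decimal) → 3394 = 13×256 + 4×16 + 2 → 0xD42 (hexadecimal)
0xD42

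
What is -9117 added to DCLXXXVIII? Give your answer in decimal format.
Convert DCLXXXVIII (Roman numeral) → 500 + 100 + 50 + 10 + 10 + 10 + 5 + 1 + 1 + 1 = 688 (decimal)
Compute -9117 + 688 = -8429
-8429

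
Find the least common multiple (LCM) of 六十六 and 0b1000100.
Convert 六十六 (Chinese numeral) → 6×10 + 6 = 66 (decimal)
Convert 0b1000100 (binary) → 64 + 4 = 68 (decimal)
Compute lcm(66, 68) = 2244
2244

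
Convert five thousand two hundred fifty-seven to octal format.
Convert five thousand two hundred fifty-seven (English words) → 5×1000 + 2×100 + 57 = 5257 (decimal)
Convert 5257 (decimal) → 5257 = 1×4096 + 2×512 + 2×64 + 1×8 + 1 → 0o12211 (octal)
0o12211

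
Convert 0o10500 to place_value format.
Convert 0o10500 (octal) → 1×4096 + 5×64 = 4416 (decimal)
Convert 4416 (decimal) → 4416 = 4×1000 + 4×100 + 1×10 + 6 → 4 thousands, 4 hundreds, 1 ten, 6 ones (place-value notation)
4 thousands, 4 hundreds, 1 ten, 6 ones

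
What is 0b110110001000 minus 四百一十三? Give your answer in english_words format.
Convert 0b110110001000 (binary) → 2048 + 1024 + 256 + 128 + 8 = 3464 (decimal)
Convert 四百一十三 (Chinese numeral) → 4×100 + 1×10 + 3 = 413 (decimal)
Compute 3464 - 413 = 3051
Convert 3051 (decimal) → 3051 = 3×1000 + 51 → three thousand fifty-one (English words)
three thousand fifty-one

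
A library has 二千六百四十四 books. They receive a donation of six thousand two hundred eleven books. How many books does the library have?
Convert 二千六百四十四 (Chinese numeral) → 2×1000 + 6×100 + 4×10 + 4 = 2644 (decimal)
Convert six thousand two hundred eleven (English words) → 6×1000 + 2×100 + 11 = 6211 (decimal)
Compute 2644 + 6211 = 8855
8855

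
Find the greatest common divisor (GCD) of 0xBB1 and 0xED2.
Convert 0xBB1 (hexadecimal) → 11×256 + 11×16 + 1 = 2993 (decimal)
Convert 0xED2 (hexadecimal) → 14×256 + 13×16 + 2 = 3794 (decimal)
Compute gcd(2993, 3794) = 1
1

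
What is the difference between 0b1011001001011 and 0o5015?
Convert 0b1011001001011 (binary) → 4096 + 1024 + 512 + 64 + 8 + 2 + 1 = 5707 (decimal)
Convert 0o5015 (octal) → 5×512 + 1×8 + 5 = 2573 (decimal)
Difference: |5707 - 2573| = 3134
3134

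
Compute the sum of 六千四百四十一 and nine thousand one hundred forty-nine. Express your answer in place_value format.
Convert 六千四百四十一 (Chinese numeral) → 6×1000 + 4×100 + 4×10 + 1 = 6441 (decimal)
Convert nine thousand one hundred forty-nine (English words) → 9×1000 + 1×100 + 49 = 9149 (decimal)
Compute 6441 + 9149 = 15590
Convert 15590 (decimal) → 15590 = 15×1000 + 5×100 + 9×10 → 15 thousands, 5 hundreds, 9 tens (place-value notation)
15 thousands, 5 hundreds, 9 tens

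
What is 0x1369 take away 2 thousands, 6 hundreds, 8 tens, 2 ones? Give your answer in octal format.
Convert 0x1369 (hexadecimal) → 1×4096 + 3×256 + 6×16 + 9 = 4969 (decimal)
Convert 2 thousands, 6 hundreds, 8 tens, 2 ones (place-value notation) → 2×1000 + 6×100 + 8×10 + 2 = 2682 (decimal)
Compute 4969 - 2682 = 2287
Convert 2287 (decimal) → 2287 = 4×512 + 3×64 + 5×8 + 7 → 0o4357 (octal)
0o4357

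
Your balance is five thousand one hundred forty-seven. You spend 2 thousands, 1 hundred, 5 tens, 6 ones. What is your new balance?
Convert five thousand one hundred forty-seven (English words) → 5×1000 + 1×100 + 47 = 5147 (decimal)
Convert 2 thousands, 1 hundred, 5 tens, 6 ones (place-value notation) → 2×1000 + 1×100 + 5×10 + 6 = 2156 (decimal)
Compute 5147 - 2156 = 2991
2991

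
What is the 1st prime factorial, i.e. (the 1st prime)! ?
Convert the 1st prime (prime index) → 2 (decimal)
Compute 2! = 2
2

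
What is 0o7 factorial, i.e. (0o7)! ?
Convert 0o7 (octal) → 7 (decimal)
Compute 7! = 5040
5040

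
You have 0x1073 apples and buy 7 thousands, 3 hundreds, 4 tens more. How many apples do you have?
Convert 0x1073 (hexadecimal) → 1×4096 + 7×16 + 3 = 4211 (decimal)
Convert 7 thousands, 3 hundreds, 4 tens (place-value notation) → 7×1000 + 3×100 + 4×10 = 7340 (decimal)
Compute 4211 + 7340 = 11551
11551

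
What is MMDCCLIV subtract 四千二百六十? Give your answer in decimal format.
Convert MMDCCLIV (Roman numeral) → 1000 + 1000 + 500 + 100 + 100 + 50 + 4 = 2754 (decimal)
Convert 四千二百六十 (Chinese numeral) → 4×1000 + 2×100 + 6×10 = 4260 (decimal)
Compute 2754 - 4260 = -1506
-1506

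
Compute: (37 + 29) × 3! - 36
Convert 3! (factorial) → 6 (decimal)
Expression in decimal: (37 + 29) × 6 - 36
Parentheses first: 37 + 29 = 66
Multiply: 66 × 6 = 396
Subtract: 396 - 36 = 360
360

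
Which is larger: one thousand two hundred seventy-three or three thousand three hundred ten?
Convert one thousand two hundred seventy-three (English words) → 1×1000 + 2×100 + 73 = 1273 (decimal)
Convert three thousand three hundred ten (English words) → 3×1000 + 3×100 + 10 = 3310 (decimal)
Compare 1273 vs 3310: larger = 3310
3310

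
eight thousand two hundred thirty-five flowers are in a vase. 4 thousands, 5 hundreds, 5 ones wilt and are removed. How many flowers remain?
Convert eight thousand two hundred thirty-five (English words) → 8×1000 + 2×100 + 35 = 8235 (decimal)
Convert 4 thousands, 5 hundreds, 5 ones (place-value notation) → 4×1000 + 5×100 + 5 = 4505 (decimal)
Compute 8235 - 4505 = 3730
3730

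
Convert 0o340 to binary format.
Convert 0o340 (octal) → 3×64 + 4×8 = 224 (decimal)
Convert 224 (decimal) → 224 = 128 + 64 + 32 → 0b11100000 (binary)
0b11100000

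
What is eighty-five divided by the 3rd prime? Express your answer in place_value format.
Convert eighty-five (English words) → 85 (decimal)
Convert the 3rd prime (prime index) → 5 (decimal)
Compute 85 ÷ 5 = 17
Convert 17 (decimal) → 17 = 1×10 + 7 → 1 ten, 7 ones (place-value notation)
1 ten, 7 ones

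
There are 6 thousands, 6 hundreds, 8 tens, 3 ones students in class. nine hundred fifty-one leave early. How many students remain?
Convert 6 thousands, 6 hundreds, 8 tens, 3 ones (place-value notation) → 6×1000 + 6×100 + 8×10 + 3 = 6683 (decimal)
Convert nine hundred fifty-one (English words) → 9×100 + 51 = 951 (decimal)
Compute 6683 - 951 = 5732
5732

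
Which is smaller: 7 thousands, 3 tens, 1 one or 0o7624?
Convert 7 thousands, 3 tens, 1 one (place-value notation) → 7×1000 + 3×10 + 1 = 7031 (decimal)
Convert 0o7624 (octal) → 7×512 + 6×64 + 2×8 + 4 = 3988 (decimal)
Compare 7031 vs 3988: smaller = 3988
3988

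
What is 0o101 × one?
Convert 0o101 (octal) → 1×64 + 1 = 65 (decimal)
Convert one (English words) → 1 (decimal)
Compute 65 × 1 = 65
65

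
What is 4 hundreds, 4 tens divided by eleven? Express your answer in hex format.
Convert 4 hundreds, 4 tens (place-value notation) → 4×100 + 4×10 = 440 (decimal)
Convert eleven (English words) → 11 (decimal)
Compute 440 ÷ 11 = 40
Convert 40 (decimal) → 40 = 2×16 + 8 → 0x28 (hexadecimal)
0x28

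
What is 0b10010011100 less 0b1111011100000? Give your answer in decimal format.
Convert 0b10010011100 (binary) → 1024 + 128 + 16 + 8 + 4 = 1180 (decimal)
Convert 0b1111011100000 (binary) → 4096 + 2048 + 1024 + 512 + 128 + 64 + 32 = 7904 (decimal)
Compute 1180 - 7904 = -6724
-6724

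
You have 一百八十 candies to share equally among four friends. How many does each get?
Convert 一百八十 (Chinese numeral) → 1×100 + 8×10 = 180 (decimal)
Convert four (English words) → 4 (decimal)
Compute 180 ÷ 4 = 45
45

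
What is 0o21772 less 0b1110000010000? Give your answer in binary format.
Convert 0o21772 (octal) → 2×4096 + 1×512 + 7×64 + 7×8 + 2 = 9210 (decimal)
Convert 0b1110000010000 (binary) → 4096 + 2048 + 1024 + 16 = 7184 (decimal)
Compute 9210 - 7184 = 2026
Convert 2026 (decimal) → 2026 = 1024 + 512 + 256 + 128 + 64 + 32 + 8 + 2 → 0b11111101010 (binary)
0b11111101010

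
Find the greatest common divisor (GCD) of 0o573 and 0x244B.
Convert 0o573 (octal) → 5×64 + 7×8 + 3 = 379 (decimal)
Convert 0x244B (hexadecimal) → 2×4096 + 4×256 + 4×16 + 11 = 9291 (decimal)
Compute gcd(379, 9291) = 1
1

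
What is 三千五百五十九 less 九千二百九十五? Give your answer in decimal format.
Convert 三千五百五十九 (Chinese numeral) → 3×1000 + 5×100 + 5×10 + 9 = 3559 (decimal)
Convert 九千二百九十五 (Chinese numeral) → 9×1000 + 2×100 + 9×10 + 5 = 9295 (decimal)
Compute 3559 - 9295 = -5736
-5736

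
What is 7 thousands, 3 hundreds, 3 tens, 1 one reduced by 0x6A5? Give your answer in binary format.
Convert 7 thousands, 3 hundreds, 3 tens, 1 one (place-value notation) → 7×1000 + 3×100 + 3×10 + 1 = 7331 (decimal)
Convert 0x6A5 (hexadecimal) → 6×256 + 10×16 + 5 = 1701 (decimal)
Compute 7331 - 1701 = 5630
Convert 5630 (decimal) → 5630 = 4096 + 1024 + 256 + 128 + 64 + 32 + 16 + 8 + 4 + 2 → 0b1010111111110 (binary)
0b1010111111110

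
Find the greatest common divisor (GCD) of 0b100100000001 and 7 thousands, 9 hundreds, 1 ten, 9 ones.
Convert 0b100100000001 (binary) → 2048 + 256 + 1 = 2305 (decimal)
Convert 7 thousands, 9 hundreds, 1 ten, 9 ones (place-value notation) → 7×1000 + 9×100 + 1×10 + 9 = 7919 (decimal)
Compute gcd(2305, 7919) = 1
1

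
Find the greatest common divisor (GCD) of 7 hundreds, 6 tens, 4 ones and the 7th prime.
Convert 7 hundreds, 6 tens, 4 ones (place-value notation) → 7×100 + 6×10 + 4 = 764 (decimal)
Convert the 7th prime (prime index) → 17 (decimal)
Compute gcd(764, 17) = 1
1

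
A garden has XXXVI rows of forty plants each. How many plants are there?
Convert forty (English words) → 40 (decimal)
Convert XXXVI (Roman numeral) → 10 + 10 + 10 + 5 + 1 = 36 (decimal)
Compute 40 × 36 = 1440
1440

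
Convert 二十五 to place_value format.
Convert 二十五 (Chinese numeral) → 2×10 + 5 = 25 (decimal)
Convert 25 (decimal) → 25 = 2×10 + 5 → 2 tens, 5 ones (place-value notation)
2 tens, 5 ones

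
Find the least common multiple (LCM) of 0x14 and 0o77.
Convert 0x14 (hexadecimal) → 1×16 + 4 = 20 (decimal)
Convert 0o77 (octal) → 7×8 + 7 = 63 (decimal)
Compute lcm(20, 63) = 1260
1260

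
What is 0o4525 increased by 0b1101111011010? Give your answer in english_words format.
Convert 0o4525 (octal) → 4×512 + 5×64 + 2×8 + 5 = 2389 (decimal)
Convert 0b1101111011010 (binary) → 4096 + 2048 + 512 + 256 + 128 + 64 + 16 + 8 + 2 = 7130 (decimal)
Compute 2389 + 7130 = 9519
Convert 9519 (decimal) → 9519 = 9×1000 + 5×100 + 19 → nine thousand five hundred nineteen (English words)
nine thousand five hundred nineteen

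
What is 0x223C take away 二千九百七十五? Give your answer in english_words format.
Convert 0x223C (hexadecimal) → 2×4096 + 2×256 + 3×16 + 12 = 8764 (decimal)
Convert 二千九百七十五 (Chinese numeral) → 2×1000 + 9×100 + 7×10 + 5 = 2975 (decimal)
Compute 8764 - 2975 = 5789
Convert 5789 (decimal) → 5789 = 5×1000 + 7×100 + 89 → five thousand seven hundred eighty-nine (English words)
five thousand seven hundred eighty-nine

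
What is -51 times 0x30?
Convert 0x30 (hexadecimal) → 3×16 = 48 (decimal)
Compute -51 × 48 = -2448
-2448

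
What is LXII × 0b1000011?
Convert LXII (Roman numeral) → 50 + 10 + 1 + 1 = 62 (decimal)
Convert 0b1000011 (binary) → 64 + 2 + 1 = 67 (decimal)
Compute 62 × 67 = 4154
4154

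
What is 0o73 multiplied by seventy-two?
Convert 0o73 (octal) → 7×8 + 3 = 59 (decimal)
Convert seventy-two (English words) → 72 (decimal)
Compute 59 × 72 = 4248
4248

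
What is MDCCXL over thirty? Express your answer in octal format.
Convert MDCCXL (Roman numeral) → 1000 + 500 + 100 + 100 + 40 = 1740 (decimal)
Convert thirty (English words) → 30 (decimal)
Compute 1740 ÷ 30 = 58
Convert 58 (decimal) → 58 = 7×8 + 2 → 0o72 (octal)
0o72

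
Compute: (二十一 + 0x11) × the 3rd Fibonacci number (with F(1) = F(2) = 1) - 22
Convert 二十一 (Chinese numeral) → 2×10 + 1 = 21 (decimal)
Convert 0x11 (hexadecimal) → 1×16 + 1 = 17 (decimal)
Convert the 3rd Fibonacci number (with F(1) = F(2) = 1) (Fibonacci index) → 1, 1, 2 → 2 (decimal)
Expression in decimal: (21 + 17) × 2 - 22
Parentheses first: 21 + 17 = 38
Multiply: 38 × 2 = 76
Subtract: 76 - 22 = 54
54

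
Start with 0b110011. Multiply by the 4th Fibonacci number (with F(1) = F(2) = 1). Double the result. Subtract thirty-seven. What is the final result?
Convert 0b110011 (binary) → 32 + 16 + 2 + 1 = 51 (decimal)
Start: 51
Convert the 4th Fibonacci number (with F(1) = F(2) = 1) (Fibonacci index) → 1, 1, 2, 3 → 3 (decimal)
51 × 3 = 153
153 × 2 = 306
Convert thirty-seven (English words) → 37 (decimal)
306 - 37 = 269
269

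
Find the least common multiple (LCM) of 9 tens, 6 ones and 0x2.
Convert 9 tens, 6 ones (place-value notation) → 9×10 + 6 = 96 (decimal)
Convert 0x2 (hexadecimal) → 2 (decimal)
Compute lcm(96, 2) = 96
96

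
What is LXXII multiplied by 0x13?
Convert LXXII (Roman numeral) → 50 + 10 + 10 + 1 + 1 = 72 (decimal)
Convert 0x13 (hexadecimal) → 1×16 + 3 = 19 (decimal)
Compute 72 × 19 = 1368
1368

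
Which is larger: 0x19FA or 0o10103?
Convert 0x19FA (hexadecimal) → 1×4096 + 9×256 + 15×16 + 10 = 6650 (decimal)
Convert 0o10103 (octal) → 1×4096 + 1×64 + 3 = 4163 (decimal)
Compare 6650 vs 4163: larger = 6650
6650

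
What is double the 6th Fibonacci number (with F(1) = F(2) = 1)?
The 6th Fibonacci number (with F(1) = F(2) = 1): 1, 1, 2, 3, 5, 8 → 8
Compute 8 × 2 = 16
16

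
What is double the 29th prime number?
The 29th prime number = 109
Compute 109 × 2 = 218
218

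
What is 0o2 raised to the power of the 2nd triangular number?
Convert 0o2 (octal) → 2 (decimal)
Convert the 2nd triangular number (triangular index) → 2×3/2 = 3 (decimal)
Compute 2 ^ 3 = 8
8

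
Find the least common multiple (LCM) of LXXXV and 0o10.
Convert LXXXV (Roman numeral) → 50 + 10 + 10 + 10 + 5 = 85 (decimal)
Convert 0o10 (octal) → 1×8 = 8 (decimal)
Compute lcm(85, 8) = 680
680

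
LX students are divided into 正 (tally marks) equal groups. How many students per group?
Convert LX (Roman numeral) → 50 + 10 = 60 (decimal)
Convert 正 (tally marks) → 5 (decimal)
Compute 60 ÷ 5 = 12
12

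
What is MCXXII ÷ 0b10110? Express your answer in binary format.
Convert MCXXII (Roman numeral) → 1000 + 100 + 10 + 10 + 1 + 1 = 1122 (decimal)
Convert 0b10110 (binary) → 16 + 4 + 2 = 22 (decimal)
Compute 1122 ÷ 22 = 51
Convert 51 (decimal) → 51 = 32 + 16 + 2 + 1 → 0b110011 (binary)
0b110011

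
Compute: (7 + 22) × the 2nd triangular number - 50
Convert the 2nd triangular number (triangular index) → 2×3/2 = 3 (decimal)
Expression in decimal: (7 + 22) × 3 - 50
Parentheses first: 7 + 22 = 29
Multiply: 29 × 3 = 87
Subtract: 87 - 50 = 37
37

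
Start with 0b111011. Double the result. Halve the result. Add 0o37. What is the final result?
Convert 0b111011 (binary) → 32 + 16 + 8 + 2 + 1 = 59 (decimal)
Start: 59
59 × 2 = 118
118 ÷ 2 = 59
Convert 0o37 (octal) → 3×8 + 7 = 31 (decimal)
59 + 31 = 90
90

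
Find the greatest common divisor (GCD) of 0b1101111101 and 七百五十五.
Convert 0b1101111101 (binary) → 512 + 256 + 64 + 32 + 16 + 8 + 4 + 1 = 893 (decimal)
Convert 七百五十五 (Chinese numeral) → 7×100 + 5×10 + 5 = 755 (decimal)
Compute gcd(893, 755) = 1
1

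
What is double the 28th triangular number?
The 28th triangular number = 28×29/2 = 406
Compute 406 × 2 = 812
812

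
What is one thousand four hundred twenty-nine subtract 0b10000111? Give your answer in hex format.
Convert one thousand four hundred twenty-nine (English words) → 1×1000 + 4×100 + 29 = 1429 (decimal)
Convert 0b10000111 (binary) → 128 + 4 + 2 + 1 = 135 (decimal)
Compute 1429 - 135 = 1294
Convert 1294 (decimal) → 1294 = 5×256 + 14 → 0x50E (hexadecimal)
0x50E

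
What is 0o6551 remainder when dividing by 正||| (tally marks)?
Convert 0o6551 (octal) → 6×512 + 5×64 + 5×8 + 1 = 3433 (decimal)
Convert 正||| (tally marks) → 5 + 3 = 8 (decimal)
Compute 3433 mod 8 = 1
1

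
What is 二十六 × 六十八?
Convert 二十六 (Chinese numeral) → 2×10 + 6 = 26 (decimal)
Convert 六十八 (Chinese numeral) → 6×10 + 8 = 68 (decimal)
Compute 26 × 68 = 1768
1768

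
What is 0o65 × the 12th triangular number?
Convert 0o65 (octal) → 6×8 + 5 = 53 (decimal)
Convert the 12th triangular number (triangular index) → 12×13/2 = 78 (decimal)
Compute 53 × 78 = 4134
4134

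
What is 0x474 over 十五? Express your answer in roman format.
Convert 0x474 (hexadecimal) → 4×256 + 7×16 + 4 = 1140 (decimal)
Convert 十五 (Chinese numeral) → 1×10 + 5 = 15 (decimal)
Compute 1140 ÷ 15 = 76
Convert 76 (decimal) → 76 = 50 + 10 + 10 + 5 + 1 → LXXVI (Roman numeral)
LXXVI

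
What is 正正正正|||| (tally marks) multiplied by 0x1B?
Convert 正正正正|||| (tally marks) → 5 + 5 + 5 + 5 + 4 = 24 (decimal)
Convert 0x1B (hexadecimal) → 1×16 + 11 = 27 (decimal)
Compute 24 × 27 = 648
648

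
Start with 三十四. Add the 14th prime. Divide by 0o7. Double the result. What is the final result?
Convert 三十四 (Chinese numeral) → 3×10 + 4 = 34 (decimal)
Start: 34
Convert the 14th prime (prime index) → 43 (decimal)
34 + 43 = 77
Convert 0o7 (octal) → 7 (decimal)
77 ÷ 7 = 11
11 × 2 = 22
22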